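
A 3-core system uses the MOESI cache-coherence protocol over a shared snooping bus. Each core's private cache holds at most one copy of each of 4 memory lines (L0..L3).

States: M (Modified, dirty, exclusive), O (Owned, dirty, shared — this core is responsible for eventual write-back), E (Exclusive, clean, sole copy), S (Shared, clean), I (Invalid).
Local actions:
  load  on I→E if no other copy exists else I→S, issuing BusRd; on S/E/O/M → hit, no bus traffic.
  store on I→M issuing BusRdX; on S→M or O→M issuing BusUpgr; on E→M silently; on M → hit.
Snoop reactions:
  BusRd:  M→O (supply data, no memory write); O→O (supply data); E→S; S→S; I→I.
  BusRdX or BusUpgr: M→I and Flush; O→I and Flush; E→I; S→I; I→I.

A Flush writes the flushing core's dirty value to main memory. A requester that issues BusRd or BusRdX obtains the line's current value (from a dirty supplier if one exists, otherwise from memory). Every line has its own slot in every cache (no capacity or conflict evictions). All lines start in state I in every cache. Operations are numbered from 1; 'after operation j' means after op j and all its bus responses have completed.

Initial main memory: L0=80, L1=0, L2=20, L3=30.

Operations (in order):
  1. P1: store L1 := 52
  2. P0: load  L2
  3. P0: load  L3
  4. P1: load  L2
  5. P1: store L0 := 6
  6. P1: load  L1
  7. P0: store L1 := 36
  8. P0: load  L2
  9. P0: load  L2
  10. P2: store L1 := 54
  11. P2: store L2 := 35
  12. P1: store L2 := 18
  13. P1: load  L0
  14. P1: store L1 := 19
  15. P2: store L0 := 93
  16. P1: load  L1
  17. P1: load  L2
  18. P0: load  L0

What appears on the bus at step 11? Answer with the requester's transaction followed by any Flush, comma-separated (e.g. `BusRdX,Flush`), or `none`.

step 1: P1: store L1 := 52  ⟶  IMI  (L1)  txn=BusRdX  M[L1]=0
step 2: P0: load  L2  ⟶  EII  (L2)  txn=BusRd  M[L2]=20
step 3: P0: load  L3  ⟶  EII  (L3)  txn=BusRd  M[L3]=30
step 4: P1: load  L2  ⟶  SSI  (L2)  txn=BusRd  M[L2]=20
step 5: P1: store L0 := 6  ⟶  IMI  (L0)  txn=BusRdX  M[L0]=80
step 6: P1: load  L1  ⟶  IMI  (L1)  txn=∅  M[L1]=0
step 7: P0: store L1 := 36  ⟶  MII  (L1)  txn=BusRdX+Flush  M[L1]=52
step 8: P0: load  L2  ⟶  SSI  (L2)  txn=∅  M[L2]=20
step 9: P0: load  L2  ⟶  SSI  (L2)  txn=∅  M[L2]=20
step 10: P2: store L1 := 54  ⟶  IIM  (L1)  txn=BusRdX+Flush  M[L1]=36
step 11: P2: store L2 := 35  ⟶  IIM  (L2)  txn=BusRdX  M[L2]=20
step 12: P1: store L2 := 18  ⟶  IMI  (L2)  txn=BusRdX+Flush  M[L2]=35
step 13: P1: load  L0  ⟶  IMI  (L0)  txn=∅  M[L0]=80
step 14: P1: store L1 := 19  ⟶  IMI  (L1)  txn=BusRdX+Flush  M[L1]=54
step 15: P2: store L0 := 93  ⟶  IIM  (L0)  txn=BusRdX+Flush  M[L0]=6
step 16: P1: load  L1  ⟶  IMI  (L1)  txn=∅  M[L1]=54
step 17: P1: load  L2  ⟶  IMI  (L2)  txn=∅  M[L2]=35
step 18: P0: load  L0  ⟶  SIO  (L0)  txn=BusRd  M[L0]=6

bus = BusRdX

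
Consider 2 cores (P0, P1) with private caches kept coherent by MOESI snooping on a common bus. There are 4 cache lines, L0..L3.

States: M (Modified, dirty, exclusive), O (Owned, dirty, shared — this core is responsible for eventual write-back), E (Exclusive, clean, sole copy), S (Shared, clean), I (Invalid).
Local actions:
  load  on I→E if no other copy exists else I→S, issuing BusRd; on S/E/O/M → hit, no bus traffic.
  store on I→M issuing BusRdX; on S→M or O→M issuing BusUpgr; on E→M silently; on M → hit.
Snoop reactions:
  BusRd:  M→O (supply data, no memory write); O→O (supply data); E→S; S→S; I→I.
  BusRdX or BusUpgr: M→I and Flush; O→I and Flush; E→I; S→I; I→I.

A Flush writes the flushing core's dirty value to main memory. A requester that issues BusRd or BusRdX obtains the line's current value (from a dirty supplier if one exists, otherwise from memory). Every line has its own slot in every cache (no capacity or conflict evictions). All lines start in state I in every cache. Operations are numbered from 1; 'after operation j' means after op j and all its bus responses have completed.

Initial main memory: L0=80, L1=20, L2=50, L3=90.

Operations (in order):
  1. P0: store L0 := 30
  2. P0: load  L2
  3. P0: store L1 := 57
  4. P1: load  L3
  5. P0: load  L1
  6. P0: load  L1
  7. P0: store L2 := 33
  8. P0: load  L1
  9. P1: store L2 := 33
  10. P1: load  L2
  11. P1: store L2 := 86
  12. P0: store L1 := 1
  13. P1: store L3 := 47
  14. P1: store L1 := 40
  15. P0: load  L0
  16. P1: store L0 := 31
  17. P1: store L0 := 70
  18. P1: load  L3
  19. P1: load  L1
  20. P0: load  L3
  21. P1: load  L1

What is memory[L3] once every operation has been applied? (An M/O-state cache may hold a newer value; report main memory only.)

  op1 P0: store L0 := 30 → M/I on L0; bus BusRdX; mem=80
  op2 P0: load  L2 → E/I on L2; bus BusRd; mem=50
  op3 P0: store L1 := 57 → M/I on L1; bus BusRdX; mem=20
  op4 P1: load  L3 → I/E on L3; bus BusRd; mem=90
  op5 P0: load  L1 → M/I on L1; bus (none); mem=20
  op6 P0: load  L1 → M/I on L1; bus (none); mem=20
  op7 P0: store L2 := 33 → M/I on L2; bus (none); mem=50
  op8 P0: load  L1 → M/I on L1; bus (none); mem=20
  op9 P1: store L2 := 33 → I/M on L2; bus BusRdX Flush; mem=33
  op10 P1: load  L2 → I/M on L2; bus (none); mem=33
  op11 P1: store L2 := 86 → I/M on L2; bus (none); mem=33
  op12 P0: store L1 := 1 → M/I on L1; bus (none); mem=20
  op13 P1: store L3 := 47 → I/M on L3; bus (none); mem=90
  op14 P1: store L1 := 40 → I/M on L1; bus BusRdX Flush; mem=1
  op15 P0: load  L0 → M/I on L0; bus (none); mem=80
  op16 P1: store L0 := 31 → I/M on L0; bus BusRdX Flush; mem=30
  op17 P1: store L0 := 70 → I/M on L0; bus (none); mem=30
  op18 P1: load  L3 → I/M on L3; bus (none); mem=90
  op19 P1: load  L1 → I/M on L1; bus (none); mem=1
  op20 P0: load  L3 → S/O on L3; bus BusRd; mem=90
  op21 P1: load  L1 → I/M on L1; bus (none); mem=1

memory[L3] = 90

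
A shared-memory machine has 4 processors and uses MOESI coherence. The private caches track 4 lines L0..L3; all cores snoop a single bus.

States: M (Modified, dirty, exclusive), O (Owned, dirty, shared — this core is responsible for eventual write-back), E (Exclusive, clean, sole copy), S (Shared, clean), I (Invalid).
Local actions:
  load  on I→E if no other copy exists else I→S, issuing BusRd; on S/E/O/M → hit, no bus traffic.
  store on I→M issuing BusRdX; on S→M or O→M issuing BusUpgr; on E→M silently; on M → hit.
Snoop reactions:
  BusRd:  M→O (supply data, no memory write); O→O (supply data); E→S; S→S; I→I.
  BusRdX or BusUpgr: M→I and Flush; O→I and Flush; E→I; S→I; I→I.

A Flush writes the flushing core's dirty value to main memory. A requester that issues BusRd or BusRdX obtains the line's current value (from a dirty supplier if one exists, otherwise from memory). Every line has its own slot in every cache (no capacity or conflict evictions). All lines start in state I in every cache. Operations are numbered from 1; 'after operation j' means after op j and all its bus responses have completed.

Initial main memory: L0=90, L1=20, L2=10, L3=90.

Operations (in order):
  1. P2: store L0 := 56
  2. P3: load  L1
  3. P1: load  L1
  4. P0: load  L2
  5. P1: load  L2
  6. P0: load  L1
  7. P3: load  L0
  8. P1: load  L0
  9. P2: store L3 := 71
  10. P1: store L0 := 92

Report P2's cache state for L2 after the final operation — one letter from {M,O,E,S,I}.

state = I

  op1 P2: store L0 := 56 → I/I/M/I on L0; bus BusRdX; mem=90
  op2 P3: load  L1 → I/I/I/E on L1; bus BusRd; mem=20
  op3 P1: load  L1 → I/S/I/S on L1; bus BusRd; mem=20
  op4 P0: load  L2 → E/I/I/I on L2; bus BusRd; mem=10
  op5 P1: load  L2 → S/S/I/I on L2; bus BusRd; mem=10
  op6 P0: load  L1 → S/S/I/S on L1; bus BusRd; mem=20
  op7 P3: load  L0 → I/I/O/S on L0; bus BusRd; mem=90
  op8 P1: load  L0 → I/S/O/S on L0; bus BusRd; mem=90
  op9 P2: store L3 := 71 → I/I/M/I on L3; bus BusRdX; mem=90
  op10 P1: store L0 := 92 → I/M/I/I on L0; bus BusUpgr Flush; mem=56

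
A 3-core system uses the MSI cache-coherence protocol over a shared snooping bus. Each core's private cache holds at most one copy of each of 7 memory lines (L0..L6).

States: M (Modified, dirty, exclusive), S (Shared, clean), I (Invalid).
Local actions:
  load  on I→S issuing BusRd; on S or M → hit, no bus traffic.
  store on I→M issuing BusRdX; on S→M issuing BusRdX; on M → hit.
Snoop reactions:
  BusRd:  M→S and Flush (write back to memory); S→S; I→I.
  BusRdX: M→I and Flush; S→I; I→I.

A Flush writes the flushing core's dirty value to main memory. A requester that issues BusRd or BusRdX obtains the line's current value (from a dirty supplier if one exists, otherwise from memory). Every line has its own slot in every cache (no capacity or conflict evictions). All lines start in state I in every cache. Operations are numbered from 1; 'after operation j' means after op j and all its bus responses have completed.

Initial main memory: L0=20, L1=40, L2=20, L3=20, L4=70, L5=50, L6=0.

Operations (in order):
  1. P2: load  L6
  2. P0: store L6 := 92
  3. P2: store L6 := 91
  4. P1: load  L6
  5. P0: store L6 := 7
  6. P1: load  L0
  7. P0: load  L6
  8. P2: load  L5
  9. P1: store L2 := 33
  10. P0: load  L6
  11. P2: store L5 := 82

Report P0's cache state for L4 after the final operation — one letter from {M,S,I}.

1. P2: load  L6  bus=[BusRd]  L6: P0=I P1=I P2=S  mem[L6]=0
2. P0: store L6 := 92  bus=[BusRdX]  L6: P0=M P1=I P2=I  mem[L6]=0
3. P2: store L6 := 91  bus=[BusRdX,Flush]  L6: P0=I P1=I P2=M  mem[L6]=92
4. P1: load  L6  bus=[BusRd,Flush]  L6: P0=I P1=S P2=S  mem[L6]=91
5. P0: store L6 := 7  bus=[BusRdX]  L6: P0=M P1=I P2=I  mem[L6]=91
6. P1: load  L0  bus=[BusRd]  L0: P0=I P1=S P2=I  mem[L0]=20
7. P0: load  L6  bus=[-]  L6: P0=M P1=I P2=I  mem[L6]=91
8. P2: load  L5  bus=[BusRd]  L5: P0=I P1=I P2=S  mem[L5]=50
9. P1: store L2 := 33  bus=[BusRdX]  L2: P0=I P1=M P2=I  mem[L2]=20
10. P0: load  L6  bus=[-]  L6: P0=M P1=I P2=I  mem[L6]=91
11. P2: store L5 := 82  bus=[BusRdX]  L5: P0=I P1=I P2=M  mem[L5]=50

state = I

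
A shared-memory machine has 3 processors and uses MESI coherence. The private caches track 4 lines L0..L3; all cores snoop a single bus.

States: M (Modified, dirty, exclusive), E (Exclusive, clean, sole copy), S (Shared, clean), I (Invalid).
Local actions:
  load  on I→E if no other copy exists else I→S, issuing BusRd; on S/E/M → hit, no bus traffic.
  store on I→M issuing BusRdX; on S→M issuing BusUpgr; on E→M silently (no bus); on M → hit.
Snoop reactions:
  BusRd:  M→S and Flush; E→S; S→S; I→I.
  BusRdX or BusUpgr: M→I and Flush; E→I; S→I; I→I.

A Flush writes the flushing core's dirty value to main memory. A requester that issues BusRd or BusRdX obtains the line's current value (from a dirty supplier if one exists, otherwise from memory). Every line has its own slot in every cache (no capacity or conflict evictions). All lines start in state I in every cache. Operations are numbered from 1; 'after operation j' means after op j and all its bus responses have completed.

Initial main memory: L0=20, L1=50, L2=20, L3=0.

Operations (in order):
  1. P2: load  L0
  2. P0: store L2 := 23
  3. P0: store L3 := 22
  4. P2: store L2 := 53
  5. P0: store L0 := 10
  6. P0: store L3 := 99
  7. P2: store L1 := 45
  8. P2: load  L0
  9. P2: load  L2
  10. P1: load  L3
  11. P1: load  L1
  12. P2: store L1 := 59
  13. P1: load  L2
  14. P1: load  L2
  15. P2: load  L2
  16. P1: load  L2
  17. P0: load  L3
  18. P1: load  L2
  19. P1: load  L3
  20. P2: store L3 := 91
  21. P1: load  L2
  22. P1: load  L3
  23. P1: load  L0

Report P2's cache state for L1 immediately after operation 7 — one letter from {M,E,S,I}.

1. P2: load  L0  bus=[BusRd]  L0: P0=I P1=I P2=E  mem[L0]=20
2. P0: store L2 := 23  bus=[BusRdX]  L2: P0=M P1=I P2=I  mem[L2]=20
3. P0: store L3 := 22  bus=[BusRdX]  L3: P0=M P1=I P2=I  mem[L3]=0
4. P2: store L2 := 53  bus=[BusRdX,Flush]  L2: P0=I P1=I P2=M  mem[L2]=23
5. P0: store L0 := 10  bus=[BusRdX]  L0: P0=M P1=I P2=I  mem[L0]=20
6. P0: store L3 := 99  bus=[-]  L3: P0=M P1=I P2=I  mem[L3]=0
7. P2: store L1 := 45  bus=[BusRdX]  L1: P0=I P1=I P2=M  mem[L1]=50
8. P2: load  L0  bus=[BusRd,Flush]  L0: P0=S P1=I P2=S  mem[L0]=10
9. P2: load  L2  bus=[-]  L2: P0=I P1=I P2=M  mem[L2]=23
10. P1: load  L3  bus=[BusRd,Flush]  L3: P0=S P1=S P2=I  mem[L3]=99
11. P1: load  L1  bus=[BusRd,Flush]  L1: P0=I P1=S P2=S  mem[L1]=45
12. P2: store L1 := 59  bus=[BusUpgr]  L1: P0=I P1=I P2=M  mem[L1]=45
13. P1: load  L2  bus=[BusRd,Flush]  L2: P0=I P1=S P2=S  mem[L2]=53
14. P1: load  L2  bus=[-]  L2: P0=I P1=S P2=S  mem[L2]=53
15. P2: load  L2  bus=[-]  L2: P0=I P1=S P2=S  mem[L2]=53
16. P1: load  L2  bus=[-]  L2: P0=I P1=S P2=S  mem[L2]=53
17. P0: load  L3  bus=[-]  L3: P0=S P1=S P2=I  mem[L3]=99
18. P1: load  L2  bus=[-]  L2: P0=I P1=S P2=S  mem[L2]=53
19. P1: load  L3  bus=[-]  L3: P0=S P1=S P2=I  mem[L3]=99
20. P2: store L3 := 91  bus=[BusRdX]  L3: P0=I P1=I P2=M  mem[L3]=99
21. P1: load  L2  bus=[-]  L2: P0=I P1=S P2=S  mem[L2]=53
22. P1: load  L3  bus=[BusRd,Flush]  L3: P0=I P1=S P2=S  mem[L3]=91
23. P1: load  L0  bus=[BusRd]  L0: P0=S P1=S P2=S  mem[L0]=10

state = M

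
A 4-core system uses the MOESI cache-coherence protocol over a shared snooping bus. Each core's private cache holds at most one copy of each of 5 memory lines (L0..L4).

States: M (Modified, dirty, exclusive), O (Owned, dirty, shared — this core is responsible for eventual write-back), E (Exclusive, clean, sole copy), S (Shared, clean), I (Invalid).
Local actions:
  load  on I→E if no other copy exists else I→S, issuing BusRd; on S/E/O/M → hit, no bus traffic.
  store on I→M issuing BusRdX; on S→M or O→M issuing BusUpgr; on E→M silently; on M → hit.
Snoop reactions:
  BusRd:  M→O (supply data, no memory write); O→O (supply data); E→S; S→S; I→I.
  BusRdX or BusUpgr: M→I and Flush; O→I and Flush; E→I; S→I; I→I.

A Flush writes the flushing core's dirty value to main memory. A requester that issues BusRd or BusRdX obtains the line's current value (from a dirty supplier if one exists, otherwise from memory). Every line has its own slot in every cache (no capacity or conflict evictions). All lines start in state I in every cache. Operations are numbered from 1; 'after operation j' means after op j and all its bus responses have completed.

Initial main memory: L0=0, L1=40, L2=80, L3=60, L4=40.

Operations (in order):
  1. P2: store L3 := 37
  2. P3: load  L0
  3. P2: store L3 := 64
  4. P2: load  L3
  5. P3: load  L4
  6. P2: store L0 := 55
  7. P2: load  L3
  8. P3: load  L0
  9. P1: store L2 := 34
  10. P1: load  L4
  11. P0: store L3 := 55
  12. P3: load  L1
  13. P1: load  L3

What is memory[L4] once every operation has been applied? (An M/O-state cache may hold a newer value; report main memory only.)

memory[L4] = 40

1. P2: store L3 := 37  bus=[BusRdX]  L3: P0=I P1=I P2=M P3=I  mem[L3]=60
2. P3: load  L0  bus=[BusRd]  L0: P0=I P1=I P2=I P3=E  mem[L0]=0
3. P2: store L3 := 64  bus=[-]  L3: P0=I P1=I P2=M P3=I  mem[L3]=60
4. P2: load  L3  bus=[-]  L3: P0=I P1=I P2=M P3=I  mem[L3]=60
5. P3: load  L4  bus=[BusRd]  L4: P0=I P1=I P2=I P3=E  mem[L4]=40
6. P2: store L0 := 55  bus=[BusRdX]  L0: P0=I P1=I P2=M P3=I  mem[L0]=0
7. P2: load  L3  bus=[-]  L3: P0=I P1=I P2=M P3=I  mem[L3]=60
8. P3: load  L0  bus=[BusRd]  L0: P0=I P1=I P2=O P3=S  mem[L0]=0
9. P1: store L2 := 34  bus=[BusRdX]  L2: P0=I P1=M P2=I P3=I  mem[L2]=80
10. P1: load  L4  bus=[BusRd]  L4: P0=I P1=S P2=I P3=S  mem[L4]=40
11. P0: store L3 := 55  bus=[BusRdX,Flush]  L3: P0=M P1=I P2=I P3=I  mem[L3]=64
12. P3: load  L1  bus=[BusRd]  L1: P0=I P1=I P2=I P3=E  mem[L1]=40
13. P1: load  L3  bus=[BusRd]  L3: P0=O P1=S P2=I P3=I  mem[L3]=64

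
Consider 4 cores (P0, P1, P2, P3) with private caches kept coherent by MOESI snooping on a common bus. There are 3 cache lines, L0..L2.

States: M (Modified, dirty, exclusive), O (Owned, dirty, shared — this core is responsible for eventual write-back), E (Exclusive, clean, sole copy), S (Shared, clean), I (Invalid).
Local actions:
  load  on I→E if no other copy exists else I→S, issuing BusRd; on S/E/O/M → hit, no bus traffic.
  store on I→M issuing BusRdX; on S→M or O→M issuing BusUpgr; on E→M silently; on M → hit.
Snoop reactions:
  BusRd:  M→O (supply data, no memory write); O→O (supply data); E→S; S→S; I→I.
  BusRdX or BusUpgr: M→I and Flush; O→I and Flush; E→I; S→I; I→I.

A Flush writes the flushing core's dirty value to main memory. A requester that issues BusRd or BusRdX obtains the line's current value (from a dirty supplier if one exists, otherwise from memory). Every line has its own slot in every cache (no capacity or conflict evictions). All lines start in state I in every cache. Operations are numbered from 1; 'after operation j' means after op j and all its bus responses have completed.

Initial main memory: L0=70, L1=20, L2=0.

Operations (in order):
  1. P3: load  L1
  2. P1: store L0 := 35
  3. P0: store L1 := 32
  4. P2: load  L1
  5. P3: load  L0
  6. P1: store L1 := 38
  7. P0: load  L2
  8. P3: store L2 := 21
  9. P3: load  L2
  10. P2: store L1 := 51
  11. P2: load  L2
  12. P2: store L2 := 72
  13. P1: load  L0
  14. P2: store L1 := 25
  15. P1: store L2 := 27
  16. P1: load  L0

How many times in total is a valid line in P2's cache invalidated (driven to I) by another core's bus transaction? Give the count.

invalidations = 2

  op1 P3: load  L1 → I/I/I/E on L1; bus BusRd; mem=20
  op2 P1: store L0 := 35 → I/M/I/I on L0; bus BusRdX; mem=70
  op3 P0: store L1 := 32 → M/I/I/I on L1; bus BusRdX; mem=20
  op4 P2: load  L1 → O/I/S/I on L1; bus BusRd; mem=20
  op5 P3: load  L0 → I/O/I/S on L0; bus BusRd; mem=70
  op6 P1: store L1 := 38 → I/M/I/I on L1; bus BusRdX Flush; mem=32
  op7 P0: load  L2 → E/I/I/I on L2; bus BusRd; mem=0
  op8 P3: store L2 := 21 → I/I/I/M on L2; bus BusRdX; mem=0
  op9 P3: load  L2 → I/I/I/M on L2; bus (none); mem=0
  op10 P2: store L1 := 51 → I/I/M/I on L1; bus BusRdX Flush; mem=38
  op11 P2: load  L2 → I/I/S/O on L2; bus BusRd; mem=0
  op12 P2: store L2 := 72 → I/I/M/I on L2; bus BusUpgr Flush; mem=21
  op13 P1: load  L0 → I/O/I/S on L0; bus (none); mem=70
  op14 P2: store L1 := 25 → I/I/M/I on L1; bus (none); mem=38
  op15 P1: store L2 := 27 → I/M/I/I on L2; bus BusRdX Flush; mem=72
  op16 P1: load  L0 → I/O/I/S on L0; bus (none); mem=70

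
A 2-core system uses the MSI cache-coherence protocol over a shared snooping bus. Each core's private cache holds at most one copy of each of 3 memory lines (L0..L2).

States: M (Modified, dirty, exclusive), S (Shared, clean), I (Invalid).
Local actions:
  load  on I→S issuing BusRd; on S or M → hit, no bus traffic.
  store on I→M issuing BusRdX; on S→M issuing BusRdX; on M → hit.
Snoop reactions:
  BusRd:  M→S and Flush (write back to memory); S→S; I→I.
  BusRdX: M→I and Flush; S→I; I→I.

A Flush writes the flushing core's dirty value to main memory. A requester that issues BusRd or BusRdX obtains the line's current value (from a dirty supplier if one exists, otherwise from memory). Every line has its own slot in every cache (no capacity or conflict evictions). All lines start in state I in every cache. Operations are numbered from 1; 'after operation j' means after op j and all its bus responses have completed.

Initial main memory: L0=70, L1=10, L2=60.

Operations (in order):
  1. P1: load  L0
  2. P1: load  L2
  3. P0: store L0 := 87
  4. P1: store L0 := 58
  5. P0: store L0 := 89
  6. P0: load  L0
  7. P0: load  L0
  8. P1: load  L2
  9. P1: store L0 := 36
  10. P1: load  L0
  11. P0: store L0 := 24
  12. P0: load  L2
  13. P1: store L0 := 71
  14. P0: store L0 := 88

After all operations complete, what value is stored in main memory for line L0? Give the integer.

memory[L0] = 71

step 1: P1: load  L0  ⟶  IS  (L0)  txn=BusRd  M[L0]=70
step 2: P1: load  L2  ⟶  IS  (L2)  txn=BusRd  M[L2]=60
step 3: P0: store L0 := 87  ⟶  MI  (L0)  txn=BusRdX  M[L0]=70
step 4: P1: store L0 := 58  ⟶  IM  (L0)  txn=BusRdX+Flush  M[L0]=87
step 5: P0: store L0 := 89  ⟶  MI  (L0)  txn=BusRdX+Flush  M[L0]=58
step 6: P0: load  L0  ⟶  MI  (L0)  txn=∅  M[L0]=58
step 7: P0: load  L0  ⟶  MI  (L0)  txn=∅  M[L0]=58
step 8: P1: load  L2  ⟶  IS  (L2)  txn=∅  M[L2]=60
step 9: P1: store L0 := 36  ⟶  IM  (L0)  txn=BusRdX+Flush  M[L0]=89
step 10: P1: load  L0  ⟶  IM  (L0)  txn=∅  M[L0]=89
step 11: P0: store L0 := 24  ⟶  MI  (L0)  txn=BusRdX+Flush  M[L0]=36
step 12: P0: load  L2  ⟶  SS  (L2)  txn=BusRd  M[L2]=60
step 13: P1: store L0 := 71  ⟶  IM  (L0)  txn=BusRdX+Flush  M[L0]=24
step 14: P0: store L0 := 88  ⟶  MI  (L0)  txn=BusRdX+Flush  M[L0]=71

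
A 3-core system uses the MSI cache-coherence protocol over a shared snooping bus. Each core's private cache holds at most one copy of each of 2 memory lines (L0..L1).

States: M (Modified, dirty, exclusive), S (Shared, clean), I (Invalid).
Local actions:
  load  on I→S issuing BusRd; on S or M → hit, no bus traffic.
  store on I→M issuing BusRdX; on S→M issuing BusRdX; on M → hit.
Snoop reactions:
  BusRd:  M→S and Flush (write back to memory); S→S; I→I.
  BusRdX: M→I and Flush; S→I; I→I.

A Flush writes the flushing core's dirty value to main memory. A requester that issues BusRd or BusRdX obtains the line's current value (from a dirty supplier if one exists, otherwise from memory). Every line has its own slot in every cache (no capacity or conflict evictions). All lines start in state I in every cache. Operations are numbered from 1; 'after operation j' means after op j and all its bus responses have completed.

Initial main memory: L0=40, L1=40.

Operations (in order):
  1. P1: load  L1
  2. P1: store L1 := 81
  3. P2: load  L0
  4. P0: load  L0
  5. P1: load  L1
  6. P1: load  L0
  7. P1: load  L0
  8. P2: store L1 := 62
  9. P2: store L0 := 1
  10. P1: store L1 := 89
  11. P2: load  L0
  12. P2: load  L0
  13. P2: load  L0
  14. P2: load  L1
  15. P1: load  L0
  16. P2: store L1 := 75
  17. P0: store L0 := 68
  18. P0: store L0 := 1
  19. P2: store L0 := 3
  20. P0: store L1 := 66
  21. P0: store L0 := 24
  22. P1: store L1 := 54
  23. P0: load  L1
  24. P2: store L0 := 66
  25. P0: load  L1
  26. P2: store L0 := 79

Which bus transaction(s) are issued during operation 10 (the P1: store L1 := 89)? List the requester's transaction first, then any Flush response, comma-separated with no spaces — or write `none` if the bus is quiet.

1. P1: load  L1  bus=[BusRd]  L1: P0=I P1=S P2=I  mem[L1]=40
2. P1: store L1 := 81  bus=[BusRdX]  L1: P0=I P1=M P2=I  mem[L1]=40
3. P2: load  L0  bus=[BusRd]  L0: P0=I P1=I P2=S  mem[L0]=40
4. P0: load  L0  bus=[BusRd]  L0: P0=S P1=I P2=S  mem[L0]=40
5. P1: load  L1  bus=[-]  L1: P0=I P1=M P2=I  mem[L1]=40
6. P1: load  L0  bus=[BusRd]  L0: P0=S P1=S P2=S  mem[L0]=40
7. P1: load  L0  bus=[-]  L0: P0=S P1=S P2=S  mem[L0]=40
8. P2: store L1 := 62  bus=[BusRdX,Flush]  L1: P0=I P1=I P2=M  mem[L1]=81
9. P2: store L0 := 1  bus=[BusRdX]  L0: P0=I P1=I P2=M  mem[L0]=40
10. P1: store L1 := 89  bus=[BusRdX,Flush]  L1: P0=I P1=M P2=I  mem[L1]=62
11. P2: load  L0  bus=[-]  L0: P0=I P1=I P2=M  mem[L0]=40
12. P2: load  L0  bus=[-]  L0: P0=I P1=I P2=M  mem[L0]=40
13. P2: load  L0  bus=[-]  L0: P0=I P1=I P2=M  mem[L0]=40
14. P2: load  L1  bus=[BusRd,Flush]  L1: P0=I P1=S P2=S  mem[L1]=89
15. P1: load  L0  bus=[BusRd,Flush]  L0: P0=I P1=S P2=S  mem[L0]=1
16. P2: store L1 := 75  bus=[BusRdX]  L1: P0=I P1=I P2=M  mem[L1]=89
17. P0: store L0 := 68  bus=[BusRdX]  L0: P0=M P1=I P2=I  mem[L0]=1
18. P0: store L0 := 1  bus=[-]  L0: P0=M P1=I P2=I  mem[L0]=1
19. P2: store L0 := 3  bus=[BusRdX,Flush]  L0: P0=I P1=I P2=M  mem[L0]=1
20. P0: store L1 := 66  bus=[BusRdX,Flush]  L1: P0=M P1=I P2=I  mem[L1]=75
21. P0: store L0 := 24  bus=[BusRdX,Flush]  L0: P0=M P1=I P2=I  mem[L0]=3
22. P1: store L1 := 54  bus=[BusRdX,Flush]  L1: P0=I P1=M P2=I  mem[L1]=66
23. P0: load  L1  bus=[BusRd,Flush]  L1: P0=S P1=S P2=I  mem[L1]=54
24. P2: store L0 := 66  bus=[BusRdX,Flush]  L0: P0=I P1=I P2=M  mem[L0]=24
25. P0: load  L1  bus=[-]  L1: P0=S P1=S P2=I  mem[L1]=54
26. P2: store L0 := 79  bus=[-]  L0: P0=I P1=I P2=M  mem[L0]=24

bus = BusRdX,Flush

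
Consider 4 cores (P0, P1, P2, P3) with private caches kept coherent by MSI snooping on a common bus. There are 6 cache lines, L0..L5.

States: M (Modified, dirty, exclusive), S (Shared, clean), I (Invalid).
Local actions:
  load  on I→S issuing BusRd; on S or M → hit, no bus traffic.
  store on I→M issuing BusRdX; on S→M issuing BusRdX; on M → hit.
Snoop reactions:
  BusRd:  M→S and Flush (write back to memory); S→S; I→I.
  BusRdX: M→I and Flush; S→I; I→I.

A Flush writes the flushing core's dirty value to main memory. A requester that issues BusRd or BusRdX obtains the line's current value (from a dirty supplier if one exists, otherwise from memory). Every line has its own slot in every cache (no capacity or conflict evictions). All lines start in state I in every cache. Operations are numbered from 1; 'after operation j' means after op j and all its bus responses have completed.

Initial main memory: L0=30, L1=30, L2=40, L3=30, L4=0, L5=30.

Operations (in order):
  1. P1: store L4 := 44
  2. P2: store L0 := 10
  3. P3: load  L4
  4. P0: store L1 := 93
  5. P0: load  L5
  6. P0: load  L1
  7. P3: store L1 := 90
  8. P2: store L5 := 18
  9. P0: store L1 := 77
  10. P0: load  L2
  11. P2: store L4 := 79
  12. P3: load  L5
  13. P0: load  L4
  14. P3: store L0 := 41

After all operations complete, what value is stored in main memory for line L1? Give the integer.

memory[L1] = 90

step 1: P1: store L4 := 44  ⟶  IMII  (L4)  txn=BusRdX  M[L4]=0
step 2: P2: store L0 := 10  ⟶  IIMI  (L0)  txn=BusRdX  M[L0]=30
step 3: P3: load  L4  ⟶  ISIS  (L4)  txn=BusRd+Flush  M[L4]=44
step 4: P0: store L1 := 93  ⟶  MIII  (L1)  txn=BusRdX  M[L1]=30
step 5: P0: load  L5  ⟶  SIII  (L5)  txn=BusRd  M[L5]=30
step 6: P0: load  L1  ⟶  MIII  (L1)  txn=∅  M[L1]=30
step 7: P3: store L1 := 90  ⟶  IIIM  (L1)  txn=BusRdX+Flush  M[L1]=93
step 8: P2: store L5 := 18  ⟶  IIMI  (L5)  txn=BusRdX  M[L5]=30
step 9: P0: store L1 := 77  ⟶  MIII  (L1)  txn=BusRdX+Flush  M[L1]=90
step 10: P0: load  L2  ⟶  SIII  (L2)  txn=BusRd  M[L2]=40
step 11: P2: store L4 := 79  ⟶  IIMI  (L4)  txn=BusRdX  M[L4]=44
step 12: P3: load  L5  ⟶  IISS  (L5)  txn=BusRd+Flush  M[L5]=18
step 13: P0: load  L4  ⟶  SISI  (L4)  txn=BusRd+Flush  M[L4]=79
step 14: P3: store L0 := 41  ⟶  IIIM  (L0)  txn=BusRdX+Flush  M[L0]=10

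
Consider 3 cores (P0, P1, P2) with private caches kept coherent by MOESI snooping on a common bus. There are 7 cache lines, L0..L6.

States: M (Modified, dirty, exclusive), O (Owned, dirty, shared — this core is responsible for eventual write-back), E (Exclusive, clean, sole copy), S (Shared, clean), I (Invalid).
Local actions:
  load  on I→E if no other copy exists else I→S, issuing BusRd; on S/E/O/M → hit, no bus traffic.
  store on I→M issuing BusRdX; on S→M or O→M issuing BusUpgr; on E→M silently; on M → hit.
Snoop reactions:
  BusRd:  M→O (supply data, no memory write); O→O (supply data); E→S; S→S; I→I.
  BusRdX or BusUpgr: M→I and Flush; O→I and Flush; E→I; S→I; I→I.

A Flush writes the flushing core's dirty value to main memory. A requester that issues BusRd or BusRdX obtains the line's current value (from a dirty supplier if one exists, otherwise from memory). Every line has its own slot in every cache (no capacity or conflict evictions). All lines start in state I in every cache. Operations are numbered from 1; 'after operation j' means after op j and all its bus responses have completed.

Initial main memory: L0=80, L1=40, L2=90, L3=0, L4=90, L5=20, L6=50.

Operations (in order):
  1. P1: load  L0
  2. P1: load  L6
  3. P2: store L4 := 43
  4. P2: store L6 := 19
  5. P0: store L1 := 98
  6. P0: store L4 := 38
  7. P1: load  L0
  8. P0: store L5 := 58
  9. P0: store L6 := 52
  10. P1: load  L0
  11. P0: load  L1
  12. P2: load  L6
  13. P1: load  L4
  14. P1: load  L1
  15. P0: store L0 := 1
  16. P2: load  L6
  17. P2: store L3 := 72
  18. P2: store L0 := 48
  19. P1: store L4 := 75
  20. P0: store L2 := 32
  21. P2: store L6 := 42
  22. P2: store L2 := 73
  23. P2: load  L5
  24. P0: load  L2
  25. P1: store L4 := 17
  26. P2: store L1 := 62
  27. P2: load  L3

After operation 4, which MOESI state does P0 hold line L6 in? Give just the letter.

state = I

[1] P1: load  L0 | P0:I, P1:E(80), P2:I | bus: BusRd
[2] P1: load  L6 | P0:I, P1:E(50), P2:I | bus: BusRd
[3] P2: store L4 := 43 | P0:I, P1:I, P2:M(43) | bus: BusRdX
[4] P2: store L6 := 19 | P0:I, P1:I, P2:M(19) | bus: BusRdX
[5] P0: store L1 := 98 | P0:M(98), P1:I, P2:I | bus: BusRdX
[6] P0: store L4 := 38 | P0:M(38), P1:I, P2:I | bus: BusRdX,Flush
[7] P1: load  L0 | P0:I, P1:E(80), P2:I | bus: none
[8] P0: store L5 := 58 | P0:M(58), P1:I, P2:I | bus: BusRdX
[9] P0: store L6 := 52 | P0:M(52), P1:I, P2:I | bus: BusRdX,Flush
[10] P1: load  L0 | P0:I, P1:E(80), P2:I | bus: none
[11] P0: load  L1 | P0:M(98), P1:I, P2:I | bus: none
[12] P2: load  L6 | P0:O(52), P1:I, P2:S(52) | bus: BusRd
[13] P1: load  L4 | P0:O(38), P1:S(38), P2:I | bus: BusRd
[14] P1: load  L1 | P0:O(98), P1:S(98), P2:I | bus: BusRd
[15] P0: store L0 := 1 | P0:M(1), P1:I, P2:I | bus: BusRdX
[16] P2: load  L6 | P0:O(52), P1:I, P2:S(52) | bus: none
[17] P2: store L3 := 72 | P0:I, P1:I, P2:M(72) | bus: BusRdX
[18] P2: store L0 := 48 | P0:I, P1:I, P2:M(48) | bus: BusRdX,Flush
[19] P1: store L4 := 75 | P0:I, P1:M(75), P2:I | bus: BusUpgr,Flush
[20] P0: store L2 := 32 | P0:M(32), P1:I, P2:I | bus: BusRdX
[21] P2: store L6 := 42 | P0:I, P1:I, P2:M(42) | bus: BusUpgr,Flush
[22] P2: store L2 := 73 | P0:I, P1:I, P2:M(73) | bus: BusRdX,Flush
[23] P2: load  L5 | P0:O(58), P1:I, P2:S(58) | bus: BusRd
[24] P0: load  L2 | P0:S(73), P1:I, P2:O(73) | bus: BusRd
[25] P1: store L4 := 17 | P0:I, P1:M(17), P2:I | bus: none
[26] P2: store L1 := 62 | P0:I, P1:I, P2:M(62) | bus: BusRdX,Flush
[27] P2: load  L3 | P0:I, P1:I, P2:M(72) | bus: none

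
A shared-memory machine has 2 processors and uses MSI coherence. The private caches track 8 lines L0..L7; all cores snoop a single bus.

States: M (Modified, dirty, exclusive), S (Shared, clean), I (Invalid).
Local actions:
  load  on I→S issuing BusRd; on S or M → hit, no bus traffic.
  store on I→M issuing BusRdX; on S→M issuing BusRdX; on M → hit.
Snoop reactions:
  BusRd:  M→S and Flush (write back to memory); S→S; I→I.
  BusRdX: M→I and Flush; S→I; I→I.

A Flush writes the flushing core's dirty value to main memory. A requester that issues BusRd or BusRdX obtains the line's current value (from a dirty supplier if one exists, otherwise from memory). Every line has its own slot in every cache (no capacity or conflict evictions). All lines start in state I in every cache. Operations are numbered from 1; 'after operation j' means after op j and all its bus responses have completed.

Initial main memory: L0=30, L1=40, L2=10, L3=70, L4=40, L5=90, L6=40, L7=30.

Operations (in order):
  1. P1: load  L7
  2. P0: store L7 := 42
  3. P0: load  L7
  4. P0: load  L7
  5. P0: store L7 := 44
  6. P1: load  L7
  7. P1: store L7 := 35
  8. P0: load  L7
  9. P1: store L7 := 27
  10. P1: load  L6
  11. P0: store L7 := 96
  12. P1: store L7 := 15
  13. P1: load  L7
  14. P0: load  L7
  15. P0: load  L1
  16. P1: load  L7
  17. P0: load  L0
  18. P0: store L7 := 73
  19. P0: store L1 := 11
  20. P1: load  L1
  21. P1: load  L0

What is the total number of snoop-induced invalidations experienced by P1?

invalidations = 3

1. P1: load  L7  bus=[BusRd]  L7: P0=I P1=S  mem[L7]=30
2. P0: store L7 := 42  bus=[BusRdX]  L7: P0=M P1=I  mem[L7]=30
3. P0: load  L7  bus=[-]  L7: P0=M P1=I  mem[L7]=30
4. P0: load  L7  bus=[-]  L7: P0=M P1=I  mem[L7]=30
5. P0: store L7 := 44  bus=[-]  L7: P0=M P1=I  mem[L7]=30
6. P1: load  L7  bus=[BusRd,Flush]  L7: P0=S P1=S  mem[L7]=44
7. P1: store L7 := 35  bus=[BusRdX]  L7: P0=I P1=M  mem[L7]=44
8. P0: load  L7  bus=[BusRd,Flush]  L7: P0=S P1=S  mem[L7]=35
9. P1: store L7 := 27  bus=[BusRdX]  L7: P0=I P1=M  mem[L7]=35
10. P1: load  L6  bus=[BusRd]  L6: P0=I P1=S  mem[L6]=40
11. P0: store L7 := 96  bus=[BusRdX,Flush]  L7: P0=M P1=I  mem[L7]=27
12. P1: store L7 := 15  bus=[BusRdX,Flush]  L7: P0=I P1=M  mem[L7]=96
13. P1: load  L7  bus=[-]  L7: P0=I P1=M  mem[L7]=96
14. P0: load  L7  bus=[BusRd,Flush]  L7: P0=S P1=S  mem[L7]=15
15. P0: load  L1  bus=[BusRd]  L1: P0=S P1=I  mem[L1]=40
16. P1: load  L7  bus=[-]  L7: P0=S P1=S  mem[L7]=15
17. P0: load  L0  bus=[BusRd]  L0: P0=S P1=I  mem[L0]=30
18. P0: store L7 := 73  bus=[BusRdX]  L7: P0=M P1=I  mem[L7]=15
19. P0: store L1 := 11  bus=[BusRdX]  L1: P0=M P1=I  mem[L1]=40
20. P1: load  L1  bus=[BusRd,Flush]  L1: P0=S P1=S  mem[L1]=11
21. P1: load  L0  bus=[BusRd]  L0: P0=S P1=S  mem[L0]=30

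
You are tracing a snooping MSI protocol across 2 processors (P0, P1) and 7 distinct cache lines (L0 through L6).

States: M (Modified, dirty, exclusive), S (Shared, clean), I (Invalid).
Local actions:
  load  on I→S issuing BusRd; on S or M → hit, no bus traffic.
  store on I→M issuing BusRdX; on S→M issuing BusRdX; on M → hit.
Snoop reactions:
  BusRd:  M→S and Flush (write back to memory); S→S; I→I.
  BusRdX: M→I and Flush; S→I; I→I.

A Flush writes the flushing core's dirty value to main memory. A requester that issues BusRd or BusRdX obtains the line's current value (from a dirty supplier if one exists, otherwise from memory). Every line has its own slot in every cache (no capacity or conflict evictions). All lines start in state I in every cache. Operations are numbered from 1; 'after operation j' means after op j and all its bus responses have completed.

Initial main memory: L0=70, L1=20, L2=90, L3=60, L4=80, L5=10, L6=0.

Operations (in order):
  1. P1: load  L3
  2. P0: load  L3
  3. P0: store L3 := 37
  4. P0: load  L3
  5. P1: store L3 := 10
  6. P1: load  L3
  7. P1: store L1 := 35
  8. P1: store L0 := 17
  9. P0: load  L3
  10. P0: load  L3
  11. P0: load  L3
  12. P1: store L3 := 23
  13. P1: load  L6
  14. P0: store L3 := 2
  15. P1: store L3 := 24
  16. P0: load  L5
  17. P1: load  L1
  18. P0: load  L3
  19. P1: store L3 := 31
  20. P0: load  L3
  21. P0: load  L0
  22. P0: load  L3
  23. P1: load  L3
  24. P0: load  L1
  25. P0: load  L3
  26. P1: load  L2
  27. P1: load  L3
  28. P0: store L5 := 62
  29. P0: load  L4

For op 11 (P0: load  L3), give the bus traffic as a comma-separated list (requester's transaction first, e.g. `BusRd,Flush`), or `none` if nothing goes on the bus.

  op1 P1: load  L3 → I/S on L3; bus BusRd; mem=60
  op2 P0: load  L3 → S/S on L3; bus BusRd; mem=60
  op3 P0: store L3 := 37 → M/I on L3; bus BusRdX; mem=60
  op4 P0: load  L3 → M/I on L3; bus (none); mem=60
  op5 P1: store L3 := 10 → I/M on L3; bus BusRdX Flush; mem=37
  op6 P1: load  L3 → I/M on L3; bus (none); mem=37
  op7 P1: store L1 := 35 → I/M on L1; bus BusRdX; mem=20
  op8 P1: store L0 := 17 → I/M on L0; bus BusRdX; mem=70
  op9 P0: load  L3 → S/S on L3; bus BusRd Flush; mem=10
  op10 P0: load  L3 → S/S on L3; bus (none); mem=10
  op11 P0: load  L3 → S/S on L3; bus (none); mem=10
  op12 P1: store L3 := 23 → I/M on L3; bus BusRdX; mem=10
  op13 P1: load  L6 → I/S on L6; bus BusRd; mem=0
  op14 P0: store L3 := 2 → M/I on L3; bus BusRdX Flush; mem=23
  op15 P1: store L3 := 24 → I/M on L3; bus BusRdX Flush; mem=2
  op16 P0: load  L5 → S/I on L5; bus BusRd; mem=10
  op17 P1: load  L1 → I/M on L1; bus (none); mem=20
  op18 P0: load  L3 → S/S on L3; bus BusRd Flush; mem=24
  op19 P1: store L3 := 31 → I/M on L3; bus BusRdX; mem=24
  op20 P0: load  L3 → S/S on L3; bus BusRd Flush; mem=31
  op21 P0: load  L0 → S/S on L0; bus BusRd Flush; mem=17
  op22 P0: load  L3 → S/S on L3; bus (none); mem=31
  op23 P1: load  L3 → S/S on L3; bus (none); mem=31
  op24 P0: load  L1 → S/S on L1; bus BusRd Flush; mem=35
  op25 P0: load  L3 → S/S on L3; bus (none); mem=31
  op26 P1: load  L2 → I/S on L2; bus BusRd; mem=90
  op27 P1: load  L3 → S/S on L3; bus (none); mem=31
  op28 P0: store L5 := 62 → M/I on L5; bus BusRdX; mem=10
  op29 P0: load  L4 → S/I on L4; bus BusRd; mem=80

bus = none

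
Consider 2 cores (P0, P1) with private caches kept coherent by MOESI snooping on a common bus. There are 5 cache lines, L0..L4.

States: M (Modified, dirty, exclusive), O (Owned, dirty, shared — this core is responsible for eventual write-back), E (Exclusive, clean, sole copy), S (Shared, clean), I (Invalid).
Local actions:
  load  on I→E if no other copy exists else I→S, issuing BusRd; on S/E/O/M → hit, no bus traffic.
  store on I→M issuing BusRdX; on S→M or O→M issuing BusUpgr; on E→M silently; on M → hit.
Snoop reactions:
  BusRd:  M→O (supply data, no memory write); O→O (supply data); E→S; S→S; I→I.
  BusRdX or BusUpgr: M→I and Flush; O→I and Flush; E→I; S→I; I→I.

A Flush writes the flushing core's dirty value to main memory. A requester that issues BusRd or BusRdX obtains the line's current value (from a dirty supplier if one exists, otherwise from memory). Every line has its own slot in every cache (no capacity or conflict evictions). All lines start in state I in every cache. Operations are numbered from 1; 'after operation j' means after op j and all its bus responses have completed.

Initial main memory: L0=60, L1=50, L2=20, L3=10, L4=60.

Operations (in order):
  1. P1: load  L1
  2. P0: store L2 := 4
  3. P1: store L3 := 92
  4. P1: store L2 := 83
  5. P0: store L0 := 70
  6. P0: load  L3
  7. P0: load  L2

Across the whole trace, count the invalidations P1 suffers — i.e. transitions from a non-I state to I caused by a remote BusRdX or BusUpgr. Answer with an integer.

  op1 P1: load  L1 → I/E on L1; bus BusRd; mem=50
  op2 P0: store L2 := 4 → M/I on L2; bus BusRdX; mem=20
  op3 P1: store L3 := 92 → I/M on L3; bus BusRdX; mem=10
  op4 P1: store L2 := 83 → I/M on L2; bus BusRdX Flush; mem=4
  op5 P0: store L0 := 70 → M/I on L0; bus BusRdX; mem=60
  op6 P0: load  L3 → S/O on L3; bus BusRd; mem=10
  op7 P0: load  L2 → S/O on L2; bus BusRd; mem=4

invalidations = 0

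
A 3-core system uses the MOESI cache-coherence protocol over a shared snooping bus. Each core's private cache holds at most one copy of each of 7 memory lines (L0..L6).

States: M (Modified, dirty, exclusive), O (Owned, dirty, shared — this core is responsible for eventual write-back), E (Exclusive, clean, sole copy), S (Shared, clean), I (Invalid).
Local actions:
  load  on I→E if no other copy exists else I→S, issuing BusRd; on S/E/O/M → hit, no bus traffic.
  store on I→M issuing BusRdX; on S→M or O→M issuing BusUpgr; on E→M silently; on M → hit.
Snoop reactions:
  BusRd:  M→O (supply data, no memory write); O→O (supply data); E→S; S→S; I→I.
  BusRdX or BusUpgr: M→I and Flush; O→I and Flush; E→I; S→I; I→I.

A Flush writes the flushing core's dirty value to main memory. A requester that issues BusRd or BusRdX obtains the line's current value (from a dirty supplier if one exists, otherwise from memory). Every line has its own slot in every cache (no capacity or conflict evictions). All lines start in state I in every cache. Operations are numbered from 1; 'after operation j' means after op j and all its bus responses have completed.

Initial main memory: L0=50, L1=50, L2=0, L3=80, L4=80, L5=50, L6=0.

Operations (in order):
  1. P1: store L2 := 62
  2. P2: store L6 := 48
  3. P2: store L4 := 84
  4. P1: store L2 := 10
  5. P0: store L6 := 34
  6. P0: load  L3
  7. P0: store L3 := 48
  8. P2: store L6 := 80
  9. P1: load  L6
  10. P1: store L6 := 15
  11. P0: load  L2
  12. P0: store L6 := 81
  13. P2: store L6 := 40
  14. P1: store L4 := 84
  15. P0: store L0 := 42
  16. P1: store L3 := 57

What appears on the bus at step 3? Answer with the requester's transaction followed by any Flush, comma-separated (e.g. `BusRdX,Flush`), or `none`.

1. P1: store L2 := 62  bus=[BusRdX]  L2: P0=I P1=M P2=I  mem[L2]=0
2. P2: store L6 := 48  bus=[BusRdX]  L6: P0=I P1=I P2=M  mem[L6]=0
3. P2: store L4 := 84  bus=[BusRdX]  L4: P0=I P1=I P2=M  mem[L4]=80
4. P1: store L2 := 10  bus=[-]  L2: P0=I P1=M P2=I  mem[L2]=0
5. P0: store L6 := 34  bus=[BusRdX,Flush]  L6: P0=M P1=I P2=I  mem[L6]=48
6. P0: load  L3  bus=[BusRd]  L3: P0=E P1=I P2=I  mem[L3]=80
7. P0: store L3 := 48  bus=[-]  L3: P0=M P1=I P2=I  mem[L3]=80
8. P2: store L6 := 80  bus=[BusRdX,Flush]  L6: P0=I P1=I P2=M  mem[L6]=34
9. P1: load  L6  bus=[BusRd]  L6: P0=I P1=S P2=O  mem[L6]=34
10. P1: store L6 := 15  bus=[BusUpgr,Flush]  L6: P0=I P1=M P2=I  mem[L6]=80
11. P0: load  L2  bus=[BusRd]  L2: P0=S P1=O P2=I  mem[L2]=0
12. P0: store L6 := 81  bus=[BusRdX,Flush]  L6: P0=M P1=I P2=I  mem[L6]=15
13. P2: store L6 := 40  bus=[BusRdX,Flush]  L6: P0=I P1=I P2=M  mem[L6]=81
14. P1: store L4 := 84  bus=[BusRdX,Flush]  L4: P0=I P1=M P2=I  mem[L4]=84
15. P0: store L0 := 42  bus=[BusRdX]  L0: P0=M P1=I P2=I  mem[L0]=50
16. P1: store L3 := 57  bus=[BusRdX,Flush]  L3: P0=I P1=M P2=I  mem[L3]=48

bus = BusRdX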